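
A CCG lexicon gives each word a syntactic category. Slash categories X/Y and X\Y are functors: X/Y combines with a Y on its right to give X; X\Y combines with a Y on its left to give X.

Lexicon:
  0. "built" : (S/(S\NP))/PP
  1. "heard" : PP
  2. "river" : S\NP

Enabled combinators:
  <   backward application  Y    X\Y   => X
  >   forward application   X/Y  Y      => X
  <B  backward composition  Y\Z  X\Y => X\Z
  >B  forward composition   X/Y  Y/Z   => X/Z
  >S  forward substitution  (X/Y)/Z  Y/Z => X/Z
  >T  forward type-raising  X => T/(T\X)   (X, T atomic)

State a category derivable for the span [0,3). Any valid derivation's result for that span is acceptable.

S

[0,3] S   >
  [0,2] S/(S\NP)   >
    [0,1] "built" : (S/(S\NP))/PP
    [1,2] "heard" : PP
  [2,3] "river" : S\NP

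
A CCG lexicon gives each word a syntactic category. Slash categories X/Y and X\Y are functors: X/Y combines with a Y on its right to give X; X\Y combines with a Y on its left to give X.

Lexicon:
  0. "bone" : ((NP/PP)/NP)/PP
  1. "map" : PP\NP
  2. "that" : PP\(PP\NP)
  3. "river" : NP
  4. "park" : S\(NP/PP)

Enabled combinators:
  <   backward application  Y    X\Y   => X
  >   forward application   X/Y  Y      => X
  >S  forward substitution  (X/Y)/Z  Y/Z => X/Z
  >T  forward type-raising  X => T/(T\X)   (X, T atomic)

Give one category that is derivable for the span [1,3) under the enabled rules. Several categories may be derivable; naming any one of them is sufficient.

[0,5] S   <
  [0,4] NP/PP   >
    [0,3] (NP/PP)/NP   >
      [0,1] "bone" : ((NP/PP)/NP)/PP
      [1,3] PP   <
        [1,2] "map" : PP\NP
        [2,3] "that" : PP\(PP\NP)
    [3,4] "river" : NP
  [4,5] "park" : S\(NP/PP)

PP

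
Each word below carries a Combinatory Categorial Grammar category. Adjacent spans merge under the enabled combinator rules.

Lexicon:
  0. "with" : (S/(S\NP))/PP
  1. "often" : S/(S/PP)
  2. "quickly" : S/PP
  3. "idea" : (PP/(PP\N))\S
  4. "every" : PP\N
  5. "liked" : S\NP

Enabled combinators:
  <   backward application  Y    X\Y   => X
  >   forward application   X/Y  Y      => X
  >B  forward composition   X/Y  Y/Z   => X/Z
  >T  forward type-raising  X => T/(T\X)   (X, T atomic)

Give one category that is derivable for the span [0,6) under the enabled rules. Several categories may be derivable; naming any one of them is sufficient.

[0,6] S   >
  [0,5] S/(S\NP)   >
    [0,1] "with" : (S/(S\NP))/PP
    [1,5] PP   >
      [1,4] PP/(PP\N)   <
        [1,3] S   >
          [1,2] "often" : S/(S/PP)
          [2,3] "quickly" : S/PP
        [3,4] "idea" : (PP/(PP\N))\S
      [4,5] "every" : PP\N
  [5,6] "liked" : S\NP

S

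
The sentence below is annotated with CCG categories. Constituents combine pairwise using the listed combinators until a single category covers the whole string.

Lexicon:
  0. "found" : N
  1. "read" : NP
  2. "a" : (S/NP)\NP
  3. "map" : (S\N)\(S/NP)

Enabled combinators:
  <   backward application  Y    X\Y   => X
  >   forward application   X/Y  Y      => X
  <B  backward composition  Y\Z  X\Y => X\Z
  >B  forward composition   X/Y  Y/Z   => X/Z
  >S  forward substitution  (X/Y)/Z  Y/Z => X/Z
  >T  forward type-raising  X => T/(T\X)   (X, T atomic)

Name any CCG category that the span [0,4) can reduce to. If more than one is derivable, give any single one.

S

[0,4] S   >
  [0,1] S/(S\N)   >T
    [0,1] "found" : N
  [1,4] S\N   <
    [1,3] S/NP   <
      [1,2] "read" : NP
      [2,3] "a" : (S/NP)\NP
    [3,4] "map" : (S\N)\(S/NP)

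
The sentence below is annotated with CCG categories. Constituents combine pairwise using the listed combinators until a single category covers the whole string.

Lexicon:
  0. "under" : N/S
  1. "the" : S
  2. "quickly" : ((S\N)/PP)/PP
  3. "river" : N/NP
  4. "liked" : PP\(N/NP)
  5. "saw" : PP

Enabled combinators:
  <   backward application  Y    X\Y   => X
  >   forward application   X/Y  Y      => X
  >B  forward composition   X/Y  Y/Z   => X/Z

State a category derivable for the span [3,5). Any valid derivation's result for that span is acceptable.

[0,6] S   <
  [0,2] N   >
    [0,1] "under" : N/S
    [1,2] "the" : S
  [2,6] S\N   >
    [2,5] (S\N)/PP   >
      [2,3] "quickly" : ((S\N)/PP)/PP
      [3,5] PP   <
        [3,4] "river" : N/NP
        [4,5] "liked" : PP\(N/NP)
    [5,6] "saw" : PP

PP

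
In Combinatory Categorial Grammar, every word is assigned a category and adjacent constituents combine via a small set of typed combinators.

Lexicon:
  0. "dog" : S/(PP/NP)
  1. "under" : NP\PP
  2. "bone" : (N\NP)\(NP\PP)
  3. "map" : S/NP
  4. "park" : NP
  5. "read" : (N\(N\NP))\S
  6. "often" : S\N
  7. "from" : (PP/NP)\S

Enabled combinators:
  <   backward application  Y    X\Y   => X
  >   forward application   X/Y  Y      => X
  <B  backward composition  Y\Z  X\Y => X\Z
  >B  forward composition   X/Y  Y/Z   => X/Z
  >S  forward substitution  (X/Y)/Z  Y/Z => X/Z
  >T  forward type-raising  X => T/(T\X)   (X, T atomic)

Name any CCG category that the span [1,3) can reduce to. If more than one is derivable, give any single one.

[0,8] S   >
  [0,1] "dog" : S/(PP/NP)
  [1,8] PP/NP   <
    [1,7] S   <
      [1,6] N   <
        [1,3] N\NP   <
          [1,2] "under" : NP\PP
          [2,3] "bone" : (N\NP)\(NP\PP)
        [3,6] N\(N\NP)   <
          [3,5] S   >
            [3,4] "map" : S/NP
            [4,5] "park" : NP
          [5,6] "read" : (N\(N\NP))\S
      [6,7] "often" : S\N
    [7,8] "from" : (PP/NP)\S

N\NP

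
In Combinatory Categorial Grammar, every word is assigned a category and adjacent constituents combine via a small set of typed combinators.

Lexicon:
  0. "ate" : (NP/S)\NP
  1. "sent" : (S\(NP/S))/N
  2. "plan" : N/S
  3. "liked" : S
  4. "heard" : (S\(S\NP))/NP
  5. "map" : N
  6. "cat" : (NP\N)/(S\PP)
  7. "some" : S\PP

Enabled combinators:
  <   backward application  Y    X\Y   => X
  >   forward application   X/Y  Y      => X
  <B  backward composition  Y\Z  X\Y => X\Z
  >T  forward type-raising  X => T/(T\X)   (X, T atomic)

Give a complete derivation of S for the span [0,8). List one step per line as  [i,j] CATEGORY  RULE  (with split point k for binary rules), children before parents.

[0,8] S   <
  [0,4] S\NP   <B
    [0,1] "ate" : (NP/S)\NP
    [1,4] S\(NP/S)   >
      [1,2] "sent" : (S\(NP/S))/N
      [2,4] N   >
        [2,3] "plan" : N/S
        [3,4] "liked" : S
  [4,8] S\(S\NP)   >
    [4,5] "heard" : (S\(S\NP))/NP
    [5,8] NP   <
      [5,6] "map" : N
      [6,8] NP\N   >
        [6,7] "cat" : (NP\N)/(S\PP)
        [7,8] "some" : S\PP

[0,1] (NP/S)\NP  lex  "ate"
[1,2] (S\(NP/S))/N  lex  "sent"
[2,3] N/S  lex  "plan"
[3,4] S  lex  "liked"
[2,4] N  >  k=3
[1,4] S\(NP/S)  >  k=2
[0,4] S\NP  <B  k=1
[4,5] (S\(S\NP))/NP  lex  "heard"
[5,6] N  lex  "map"
[6,7] (NP\N)/(S\PP)  lex  "cat"
[7,8] S\PP  lex  "some"
[6,8] NP\N  >  k=7
[5,8] NP  <  k=6
[4,8] S\(S\NP)  >  k=5
[0,8] S  <  k=4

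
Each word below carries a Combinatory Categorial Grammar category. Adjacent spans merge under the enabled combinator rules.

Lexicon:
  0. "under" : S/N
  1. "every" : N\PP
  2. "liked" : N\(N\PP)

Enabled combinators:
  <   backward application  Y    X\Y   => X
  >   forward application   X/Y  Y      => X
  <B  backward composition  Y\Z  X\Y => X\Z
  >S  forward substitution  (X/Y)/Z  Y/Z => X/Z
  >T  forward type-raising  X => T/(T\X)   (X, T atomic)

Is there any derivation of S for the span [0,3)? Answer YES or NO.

[0,3] S   >
  [0,1] "under" : S/N
  [1,3] N   <
    [1,2] "every" : N\PP
    [2,3] "liked" : N\(N\PP)

YES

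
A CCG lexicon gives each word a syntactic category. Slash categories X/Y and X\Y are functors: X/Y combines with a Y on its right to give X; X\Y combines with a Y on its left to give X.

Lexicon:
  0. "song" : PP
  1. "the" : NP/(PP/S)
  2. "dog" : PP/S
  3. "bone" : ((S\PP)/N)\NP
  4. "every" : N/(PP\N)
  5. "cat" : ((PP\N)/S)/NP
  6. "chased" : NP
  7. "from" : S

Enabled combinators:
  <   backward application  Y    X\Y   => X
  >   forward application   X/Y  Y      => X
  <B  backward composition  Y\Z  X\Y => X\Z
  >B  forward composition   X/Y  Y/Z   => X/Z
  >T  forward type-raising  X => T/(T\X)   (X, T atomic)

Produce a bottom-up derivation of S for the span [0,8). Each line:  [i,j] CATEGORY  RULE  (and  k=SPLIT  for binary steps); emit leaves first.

[0,1] PP  lex  "song"
[1,2] NP/(PP/S)  lex  "the"
[2,3] PP/S  lex  "dog"
[1,3] NP  >  k=2
[3,4] ((S\PP)/N)\NP  lex  "bone"
[1,4] (S\PP)/N  <  k=3
[4,5] N/(PP\N)  lex  "every"
[5,6] ((PP\N)/S)/NP  lex  "cat"
[6,7] NP  lex  "chased"
[5,7] (PP\N)/S  >  k=6
[4,7] N/S  >B  k=5
[7,8] S  lex  "from"
[4,8] N  >  k=7
[1,8] S\PP  >  k=4
[0,8] S  <  k=1

[0,8] S   <
  [0,1] "song" : PP
  [1,8] S\PP   >
    [1,4] (S\PP)/N   <
      [1,3] NP   >
        [1,2] "the" : NP/(PP/S)
        [2,3] "dog" : PP/S
      [3,4] "bone" : ((S\PP)/N)\NP
    [4,8] N   >
      [4,7] N/S   >B
        [4,5] "every" : N/(PP\N)
        [5,7] (PP\N)/S   >
          [5,6] "cat" : ((PP\N)/S)/NP
          [6,7] "chased" : NP
      [7,8] "from" : S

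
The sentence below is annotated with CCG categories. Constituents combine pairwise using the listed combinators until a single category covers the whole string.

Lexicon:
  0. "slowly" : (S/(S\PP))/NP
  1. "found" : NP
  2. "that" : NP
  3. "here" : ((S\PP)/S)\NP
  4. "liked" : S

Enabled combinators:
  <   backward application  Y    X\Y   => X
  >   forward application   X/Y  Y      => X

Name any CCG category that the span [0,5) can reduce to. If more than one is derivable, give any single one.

S

[0,5] S   >
  [0,2] S/(S\PP)   >
    [0,1] "slowly" : (S/(S\PP))/NP
    [1,2] "found" : NP
  [2,5] S\PP   >
    [2,4] (S\PP)/S   <
      [2,3] "that" : NP
      [3,4] "here" : ((S\PP)/S)\NP
    [4,5] "liked" : S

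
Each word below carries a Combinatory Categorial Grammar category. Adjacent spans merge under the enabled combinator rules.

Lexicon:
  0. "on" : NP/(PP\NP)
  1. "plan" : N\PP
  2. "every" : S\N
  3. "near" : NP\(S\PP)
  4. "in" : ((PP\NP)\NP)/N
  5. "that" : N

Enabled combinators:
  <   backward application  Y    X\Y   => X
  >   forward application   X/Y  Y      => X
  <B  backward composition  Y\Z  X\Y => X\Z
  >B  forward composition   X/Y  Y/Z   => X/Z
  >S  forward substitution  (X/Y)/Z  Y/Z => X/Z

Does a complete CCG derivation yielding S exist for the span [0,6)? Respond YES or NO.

NP/(PP\NP) N\PP S\N NP\(S\PP) ((PP\NP)\NP)/N N
CKY chart[0,6] = {NP}; S ∉ chart

NO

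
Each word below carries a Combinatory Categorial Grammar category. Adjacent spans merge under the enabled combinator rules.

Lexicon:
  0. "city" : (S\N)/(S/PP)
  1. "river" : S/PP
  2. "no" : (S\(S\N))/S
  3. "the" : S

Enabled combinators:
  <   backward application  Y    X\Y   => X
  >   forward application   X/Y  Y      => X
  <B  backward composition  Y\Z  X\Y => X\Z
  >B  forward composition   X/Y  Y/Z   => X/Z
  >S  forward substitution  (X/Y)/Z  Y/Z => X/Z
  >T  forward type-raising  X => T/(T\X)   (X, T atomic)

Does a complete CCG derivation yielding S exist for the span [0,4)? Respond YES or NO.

[0,4] S   <
  [0,2] S\N   >
    [0,1] "city" : (S\N)/(S/PP)
    [1,2] "river" : S/PP
  [2,4] S\(S\N)   >
    [2,3] "no" : (S\(S\N))/S
    [3,4] "the" : S

YES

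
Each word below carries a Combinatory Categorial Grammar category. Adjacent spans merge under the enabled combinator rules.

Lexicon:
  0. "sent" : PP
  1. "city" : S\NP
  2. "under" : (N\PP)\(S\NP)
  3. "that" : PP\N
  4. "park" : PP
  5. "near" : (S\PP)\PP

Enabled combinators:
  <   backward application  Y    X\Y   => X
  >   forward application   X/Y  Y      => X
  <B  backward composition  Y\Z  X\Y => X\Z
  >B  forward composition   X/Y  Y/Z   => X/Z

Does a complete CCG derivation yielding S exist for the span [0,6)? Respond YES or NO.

[0,6] S   <
  [0,3] N   <
    [0,1] "sent" : PP
    [1,3] N\PP   <
      [1,2] "city" : S\NP
      [2,3] "under" : (N\PP)\(S\NP)
  [3,6] S\N   <B
    [3,4] "that" : PP\N
    [4,6] S\PP   <
      [4,5] "park" : PP
      [5,6] "near" : (S\PP)\PP

YES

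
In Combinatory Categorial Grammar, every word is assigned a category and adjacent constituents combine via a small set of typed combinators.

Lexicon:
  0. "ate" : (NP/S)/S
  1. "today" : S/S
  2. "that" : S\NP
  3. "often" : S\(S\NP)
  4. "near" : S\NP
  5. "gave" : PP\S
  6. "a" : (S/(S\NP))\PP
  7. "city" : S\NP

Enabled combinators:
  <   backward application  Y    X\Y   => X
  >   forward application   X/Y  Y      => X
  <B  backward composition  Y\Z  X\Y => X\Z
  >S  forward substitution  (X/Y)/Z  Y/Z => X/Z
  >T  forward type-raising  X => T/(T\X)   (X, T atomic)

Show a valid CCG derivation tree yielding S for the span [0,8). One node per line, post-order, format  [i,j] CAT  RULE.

[0,1] (NP/S)/S  lex  "ate"
[1,2] S/S  lex  "today"
[0,2] NP/S  >S  k=1
[2,3] S\NP  lex  "that"
[3,4] S\(S\NP)  lex  "often"
[2,4] S  <  k=3
[0,4] NP  >  k=2
[4,5] S\NP  lex  "near"
[5,6] PP\S  lex  "gave"
[4,6] PP\NP  <B  k=5
[0,6] PP  <  k=4
[6,7] (S/(S\NP))\PP  lex  "a"
[0,7] S/(S\NP)  <  k=6
[7,8] S\NP  lex  "city"
[0,8] S  >  k=7

[0,8] S   >
  [0,7] S/(S\NP)   <
    [0,6] PP   <
      [0,4] NP   >
        [0,2] NP/S   >S
          [0,1] "ate" : (NP/S)/S
          [1,2] "today" : S/S
        [2,4] S   <
          [2,3] "that" : S\NP
          [3,4] "often" : S\(S\NP)
      [4,6] PP\NP   <B
        [4,5] "near" : S\NP
        [5,6] "gave" : PP\S
    [6,7] "a" : (S/(S\NP))\PP
  [7,8] "city" : S\NP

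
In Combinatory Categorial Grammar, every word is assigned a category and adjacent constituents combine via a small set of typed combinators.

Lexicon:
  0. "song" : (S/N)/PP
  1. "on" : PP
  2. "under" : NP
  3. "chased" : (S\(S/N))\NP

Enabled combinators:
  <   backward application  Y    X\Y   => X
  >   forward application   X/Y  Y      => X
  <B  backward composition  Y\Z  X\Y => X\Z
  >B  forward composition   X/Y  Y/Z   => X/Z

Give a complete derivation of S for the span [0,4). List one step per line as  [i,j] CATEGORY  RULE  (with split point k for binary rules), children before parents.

[0,4] S   <
  [0,2] S/N   >
    [0,1] "song" : (S/N)/PP
    [1,2] "on" : PP
  [2,4] S\(S/N)   <
    [2,3] "under" : NP
    [3,4] "chased" : (S\(S/N))\NP

[0,1] (S/N)/PP  lex  "song"
[1,2] PP  lex  "on"
[0,2] S/N  >  k=1
[2,3] NP  lex  "under"
[3,4] (S\(S/N))\NP  lex  "chased"
[2,4] S\(S/N)  <  k=3
[0,4] S  <  k=2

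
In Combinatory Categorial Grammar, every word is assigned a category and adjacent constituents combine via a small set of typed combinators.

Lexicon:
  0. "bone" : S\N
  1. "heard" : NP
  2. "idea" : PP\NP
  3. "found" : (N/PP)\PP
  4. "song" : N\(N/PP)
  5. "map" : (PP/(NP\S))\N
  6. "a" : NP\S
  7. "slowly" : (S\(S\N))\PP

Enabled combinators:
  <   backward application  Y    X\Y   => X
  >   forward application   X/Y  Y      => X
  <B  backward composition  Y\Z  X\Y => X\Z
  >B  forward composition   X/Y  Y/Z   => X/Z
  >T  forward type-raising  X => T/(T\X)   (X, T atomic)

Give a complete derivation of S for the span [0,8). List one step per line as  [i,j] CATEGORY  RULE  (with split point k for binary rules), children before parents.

[0,8] S   <
  [0,1] "bone" : S\N
  [1,8] S\(S\N)   <
    [1,7] PP   >
      [1,6] PP/(NP\S)   <
        [1,5] N   <
          [1,3] PP   >
            [1,2] PP/(PP\NP)   >T
              [1,2] "heard" : NP
            [2,3] "idea" : PP\NP
          [3,5] N\PP   <B
            [3,4] "found" : (N/PP)\PP
            [4,5] "song" : N\(N/PP)
        [5,6] "map" : (PP/(NP\S))\N
      [6,7] "a" : NP\S
    [7,8] "slowly" : (S\(S\N))\PP

[0,1] S\N  lex  "bone"
[1,2] NP  lex  "heard"
[1,2] PP/(PP\NP)  >T
[2,3] PP\NP  lex  "idea"
[1,3] PP  >  k=2
[3,4] (N/PP)\PP  lex  "found"
[4,5] N\(N/PP)  lex  "song"
[3,5] N\PP  <B  k=4
[1,5] N  <  k=3
[5,6] (PP/(NP\S))\N  lex  "map"
[1,6] PP/(NP\S)  <  k=5
[6,7] NP\S  lex  "a"
[1,7] PP  >  k=6
[7,8] (S\(S\N))\PP  lex  "slowly"
[1,8] S\(S\N)  <  k=7
[0,8] S  <  k=1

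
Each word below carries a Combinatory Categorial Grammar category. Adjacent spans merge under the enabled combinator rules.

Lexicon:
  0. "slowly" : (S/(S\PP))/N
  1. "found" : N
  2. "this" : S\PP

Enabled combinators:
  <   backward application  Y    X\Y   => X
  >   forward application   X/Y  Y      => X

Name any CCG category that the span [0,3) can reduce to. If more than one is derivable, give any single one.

S

[0,3] S   >
  [0,2] S/(S\PP)   >
    [0,1] "slowly" : (S/(S\PP))/N
    [1,2] "found" : N
  [2,3] "this" : S\PP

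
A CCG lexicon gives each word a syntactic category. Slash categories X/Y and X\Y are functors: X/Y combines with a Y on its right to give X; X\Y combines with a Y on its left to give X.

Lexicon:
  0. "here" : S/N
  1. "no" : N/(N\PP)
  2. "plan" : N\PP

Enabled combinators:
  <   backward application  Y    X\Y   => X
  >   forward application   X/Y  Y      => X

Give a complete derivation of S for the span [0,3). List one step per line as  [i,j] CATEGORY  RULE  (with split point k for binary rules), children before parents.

[0,3] S   >
  [0,1] "here" : S/N
  [1,3] N   >
    [1,2] "no" : N/(N\PP)
    [2,3] "plan" : N\PP

[0,1] S/N  lex  "here"
[1,2] N/(N\PP)  lex  "no"
[2,3] N\PP  lex  "plan"
[1,3] N  >  k=2
[0,3] S  >  k=1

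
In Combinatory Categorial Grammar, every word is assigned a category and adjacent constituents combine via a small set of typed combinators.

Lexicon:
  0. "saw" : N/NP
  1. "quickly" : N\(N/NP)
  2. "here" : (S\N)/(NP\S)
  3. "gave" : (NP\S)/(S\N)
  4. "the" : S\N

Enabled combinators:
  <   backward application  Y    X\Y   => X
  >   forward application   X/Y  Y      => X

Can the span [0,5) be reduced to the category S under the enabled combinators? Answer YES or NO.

[0,5] S   <
  [0,2] N   <
    [0,1] "saw" : N/NP
    [1,2] "quickly" : N\(N/NP)
  [2,5] S\N   >
    [2,3] "here" : (S\N)/(NP\S)
    [3,5] NP\S   >
      [3,4] "gave" : (NP\S)/(S\N)
      [4,5] "the" : S\N

YES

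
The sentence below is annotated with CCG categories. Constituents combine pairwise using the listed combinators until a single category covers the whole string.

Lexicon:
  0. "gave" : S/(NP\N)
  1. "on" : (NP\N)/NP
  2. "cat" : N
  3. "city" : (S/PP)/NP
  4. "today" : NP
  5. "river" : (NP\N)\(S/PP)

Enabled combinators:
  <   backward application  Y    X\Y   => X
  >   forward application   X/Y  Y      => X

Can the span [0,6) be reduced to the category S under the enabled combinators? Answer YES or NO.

YES

[0,6] S   >
  [0,1] "gave" : S/(NP\N)
  [1,6] NP\N   >
    [1,2] "on" : (NP\N)/NP
    [2,6] NP   <
      [2,3] "cat" : N
      [3,6] NP\N   <
        [3,5] S/PP   >
          [3,4] "city" : (S/PP)/NP
          [4,5] "today" : NP
        [5,6] "river" : (NP\N)\(S/PP)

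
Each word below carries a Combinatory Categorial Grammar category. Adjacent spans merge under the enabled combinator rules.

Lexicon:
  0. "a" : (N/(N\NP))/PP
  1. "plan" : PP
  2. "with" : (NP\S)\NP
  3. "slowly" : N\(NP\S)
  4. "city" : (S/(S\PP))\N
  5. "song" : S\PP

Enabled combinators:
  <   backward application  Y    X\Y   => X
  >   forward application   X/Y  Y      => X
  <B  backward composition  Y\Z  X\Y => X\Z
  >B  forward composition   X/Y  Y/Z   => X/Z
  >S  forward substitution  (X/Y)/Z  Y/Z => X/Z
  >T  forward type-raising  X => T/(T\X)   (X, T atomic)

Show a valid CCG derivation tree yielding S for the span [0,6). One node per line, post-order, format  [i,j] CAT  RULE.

[0,1] (N/(N\NP))/PP  lex  "a"
[1,2] PP  lex  "plan"
[0,2] N/(N\NP)  >  k=1
[2,3] (NP\S)\NP  lex  "with"
[3,4] N\(NP\S)  lex  "slowly"
[2,4] N\NP  <B  k=3
[0,4] N  >  k=2
[4,5] (S/(S\PP))\N  lex  "city"
[0,5] S/(S\PP)  <  k=4
[5,6] S\PP  lex  "song"
[0,6] S  >  k=5

[0,6] S   >
  [0,5] S/(S\PP)   <
    [0,4] N   >
      [0,2] N/(N\NP)   >
        [0,1] "a" : (N/(N\NP))/PP
        [1,2] "plan" : PP
      [2,4] N\NP   <B
        [2,3] "with" : (NP\S)\NP
        [3,4] "slowly" : N\(NP\S)
    [4,5] "city" : (S/(S\PP))\N
  [5,6] "song" : S\PP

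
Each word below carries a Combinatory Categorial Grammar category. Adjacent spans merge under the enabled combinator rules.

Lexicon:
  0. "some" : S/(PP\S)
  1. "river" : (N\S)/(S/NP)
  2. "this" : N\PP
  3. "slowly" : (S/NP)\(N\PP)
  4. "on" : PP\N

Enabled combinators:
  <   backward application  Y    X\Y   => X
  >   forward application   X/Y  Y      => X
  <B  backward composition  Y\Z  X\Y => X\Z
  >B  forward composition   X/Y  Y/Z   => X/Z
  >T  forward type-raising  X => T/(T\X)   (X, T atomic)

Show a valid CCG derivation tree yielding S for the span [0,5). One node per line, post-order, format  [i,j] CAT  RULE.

[0,1] S/(PP\S)  lex  "some"
[1,2] (N\S)/(S/NP)  lex  "river"
[2,3] N\PP  lex  "this"
[3,4] (S/NP)\(N\PP)  lex  "slowly"
[2,4] S/NP  <  k=3
[1,4] N\S  >  k=2
[4,5] PP\N  lex  "on"
[1,5] PP\S  <B  k=4
[0,5] S  >  k=1

[0,5] S   >
  [0,1] "some" : S/(PP\S)
  [1,5] PP\S   <B
    [1,4] N\S   >
      [1,2] "river" : (N\S)/(S/NP)
      [2,4] S/NP   <
        [2,3] "this" : N\PP
        [3,4] "slowly" : (S/NP)\(N\PP)
    [4,5] "on" : PP\N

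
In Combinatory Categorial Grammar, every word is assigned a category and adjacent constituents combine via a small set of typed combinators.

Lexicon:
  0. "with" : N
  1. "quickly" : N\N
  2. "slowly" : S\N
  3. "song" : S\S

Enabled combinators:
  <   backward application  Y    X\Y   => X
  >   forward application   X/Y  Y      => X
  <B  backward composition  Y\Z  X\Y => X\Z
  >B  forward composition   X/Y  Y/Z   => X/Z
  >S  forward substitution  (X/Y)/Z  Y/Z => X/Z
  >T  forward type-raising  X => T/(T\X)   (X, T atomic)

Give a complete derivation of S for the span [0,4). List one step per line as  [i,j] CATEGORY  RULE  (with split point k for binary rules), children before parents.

[0,4] S   >
  [0,1] S/(S\N)   >T
    [0,1] "with" : N
  [1,4] S\N   <B
    [1,3] S\N   <B
      [1,2] "quickly" : N\N
      [2,3] "slowly" : S\N
    [3,4] "song" : S\S

[0,1] N  lex  "with"
[0,1] S/(S\N)  >T
[1,2] N\N  lex  "quickly"
[2,3] S\N  lex  "slowly"
[1,3] S\N  <B  k=2
[3,4] S\S  lex  "song"
[1,4] S\N  <B  k=3
[0,4] S  >  k=1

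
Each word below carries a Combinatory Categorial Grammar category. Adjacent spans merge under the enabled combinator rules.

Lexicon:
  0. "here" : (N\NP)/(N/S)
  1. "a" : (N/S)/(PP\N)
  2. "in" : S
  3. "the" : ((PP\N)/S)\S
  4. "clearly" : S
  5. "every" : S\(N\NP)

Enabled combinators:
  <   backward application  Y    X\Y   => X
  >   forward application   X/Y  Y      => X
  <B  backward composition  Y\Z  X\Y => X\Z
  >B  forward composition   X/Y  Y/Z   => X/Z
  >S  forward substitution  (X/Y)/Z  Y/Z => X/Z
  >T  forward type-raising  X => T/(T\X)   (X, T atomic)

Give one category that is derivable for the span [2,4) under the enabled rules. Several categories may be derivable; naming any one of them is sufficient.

[0,6] S   <
  [0,5] N\NP   >
    [0,1] "here" : (N\NP)/(N/S)
    [1,5] N/S   >
      [1,2] "a" : (N/S)/(PP\N)
      [2,5] PP\N   >
        [2,4] (PP\N)/S   <
          [2,3] "in" : S
          [3,4] "the" : ((PP\N)/S)\S
        [4,5] "clearly" : S
  [5,6] "every" : S\(N\NP)

(PP\N)/S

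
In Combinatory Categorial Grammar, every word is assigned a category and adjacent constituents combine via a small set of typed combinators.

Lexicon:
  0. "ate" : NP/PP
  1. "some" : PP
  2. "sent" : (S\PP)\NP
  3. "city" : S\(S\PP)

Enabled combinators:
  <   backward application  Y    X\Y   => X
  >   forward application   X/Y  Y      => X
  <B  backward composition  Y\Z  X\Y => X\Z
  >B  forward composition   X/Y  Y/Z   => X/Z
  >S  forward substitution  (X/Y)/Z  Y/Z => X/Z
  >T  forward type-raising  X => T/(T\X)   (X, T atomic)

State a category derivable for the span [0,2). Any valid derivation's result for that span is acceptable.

NP

[0,4] S   <
  [0,3] S\PP   <
    [0,2] NP   >
      [0,1] "ate" : NP/PP
      [1,2] "some" : PP
    [2,3] "sent" : (S\PP)\NP
  [3,4] "city" : S\(S\PP)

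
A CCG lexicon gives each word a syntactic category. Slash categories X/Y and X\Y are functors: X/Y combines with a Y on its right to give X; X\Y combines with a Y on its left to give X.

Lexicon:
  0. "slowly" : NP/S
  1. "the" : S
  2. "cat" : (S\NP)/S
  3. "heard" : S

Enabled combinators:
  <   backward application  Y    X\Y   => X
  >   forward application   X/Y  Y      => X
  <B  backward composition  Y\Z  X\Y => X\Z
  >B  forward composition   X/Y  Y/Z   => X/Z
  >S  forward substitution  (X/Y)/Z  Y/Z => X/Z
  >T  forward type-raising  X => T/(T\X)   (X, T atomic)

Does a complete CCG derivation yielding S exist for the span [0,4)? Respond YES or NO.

YES

[0,4] S   <
  [0,2] NP   >
    [0,1] "slowly" : NP/S
    [1,2] "the" : S
  [2,4] S\NP   >
    [2,3] "cat" : (S\NP)/S
    [3,4] "heard" : S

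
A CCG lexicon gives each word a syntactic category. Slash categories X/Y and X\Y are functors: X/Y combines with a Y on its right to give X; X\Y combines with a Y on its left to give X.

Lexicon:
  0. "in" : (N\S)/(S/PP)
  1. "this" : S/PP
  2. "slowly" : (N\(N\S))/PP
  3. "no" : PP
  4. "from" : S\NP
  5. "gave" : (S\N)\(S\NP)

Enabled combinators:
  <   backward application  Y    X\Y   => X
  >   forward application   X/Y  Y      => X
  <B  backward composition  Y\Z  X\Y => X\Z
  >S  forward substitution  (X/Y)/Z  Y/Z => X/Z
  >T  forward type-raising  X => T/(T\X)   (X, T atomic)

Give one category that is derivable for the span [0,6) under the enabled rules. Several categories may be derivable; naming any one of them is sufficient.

[0,6] S   <
  [0,4] N   <
    [0,2] N\S   >
      [0,1] "in" : (N\S)/(S/PP)
      [1,2] "this" : S/PP
    [2,4] N\(N\S)   >
      [2,3] "slowly" : (N\(N\S))/PP
      [3,4] "no" : PP
  [4,6] S\N   <
    [4,5] "from" : S\NP
    [5,6] "gave" : (S\N)\(S\NP)

S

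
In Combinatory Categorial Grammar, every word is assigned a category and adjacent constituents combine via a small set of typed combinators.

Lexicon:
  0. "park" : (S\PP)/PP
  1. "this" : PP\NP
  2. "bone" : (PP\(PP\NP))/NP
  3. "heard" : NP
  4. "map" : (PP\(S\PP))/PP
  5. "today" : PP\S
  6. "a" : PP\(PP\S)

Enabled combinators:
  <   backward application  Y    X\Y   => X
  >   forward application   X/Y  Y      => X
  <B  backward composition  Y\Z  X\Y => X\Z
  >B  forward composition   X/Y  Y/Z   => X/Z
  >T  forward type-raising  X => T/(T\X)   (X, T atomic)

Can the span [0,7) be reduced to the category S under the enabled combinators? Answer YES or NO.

(S\PP)/PP PP\NP (PP\(PP\NP))/NP NP (PP\(S\PP))/PP PP\S PP\(PP\S)
CKY chart[0,7] = {N/(N\PP), NP/(NP\PP), PP, PP/(PP\PP), S/(S\PP)}; S ∉ chart

NO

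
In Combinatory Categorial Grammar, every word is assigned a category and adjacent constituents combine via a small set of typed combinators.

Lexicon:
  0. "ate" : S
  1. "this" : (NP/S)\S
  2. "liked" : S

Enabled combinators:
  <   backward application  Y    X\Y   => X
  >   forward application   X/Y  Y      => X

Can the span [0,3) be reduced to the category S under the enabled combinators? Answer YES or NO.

NO

S (NP/S)\S S
CKY chart[0,3] = {NP}; S ∉ chart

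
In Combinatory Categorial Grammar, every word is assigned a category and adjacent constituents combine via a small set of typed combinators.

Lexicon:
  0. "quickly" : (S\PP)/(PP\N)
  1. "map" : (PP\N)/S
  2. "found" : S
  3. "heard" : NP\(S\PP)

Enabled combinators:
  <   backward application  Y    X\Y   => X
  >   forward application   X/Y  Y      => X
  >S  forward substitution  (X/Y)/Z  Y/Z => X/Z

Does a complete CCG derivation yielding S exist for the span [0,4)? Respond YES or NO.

NO

(S\PP)/(PP\N) (PP\N)/S S NP\(S\PP)
CKY chart[0,4] = {NP}; S ∉ chart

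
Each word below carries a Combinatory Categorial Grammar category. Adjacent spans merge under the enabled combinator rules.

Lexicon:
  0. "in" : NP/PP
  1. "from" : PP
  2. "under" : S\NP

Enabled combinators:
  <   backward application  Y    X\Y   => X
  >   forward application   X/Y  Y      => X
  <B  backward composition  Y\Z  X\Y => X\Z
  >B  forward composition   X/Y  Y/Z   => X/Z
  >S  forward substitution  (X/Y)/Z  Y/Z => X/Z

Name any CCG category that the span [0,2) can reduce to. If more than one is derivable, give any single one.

NP

[0,3] S   <
  [0,2] NP   >
    [0,1] "in" : NP/PP
    [1,2] "from" : PP
  [2,3] "under" : S\NP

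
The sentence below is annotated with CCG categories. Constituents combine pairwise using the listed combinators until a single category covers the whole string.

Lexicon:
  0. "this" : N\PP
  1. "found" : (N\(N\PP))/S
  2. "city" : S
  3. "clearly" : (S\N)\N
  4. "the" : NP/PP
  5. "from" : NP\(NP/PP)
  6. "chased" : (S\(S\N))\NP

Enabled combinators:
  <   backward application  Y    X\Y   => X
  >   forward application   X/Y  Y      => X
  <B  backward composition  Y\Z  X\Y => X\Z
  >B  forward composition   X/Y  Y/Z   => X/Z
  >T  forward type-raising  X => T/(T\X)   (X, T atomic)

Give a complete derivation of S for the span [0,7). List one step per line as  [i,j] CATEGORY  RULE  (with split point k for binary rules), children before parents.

[0,7] S   <
  [0,4] S\N   <
    [0,3] N   <
      [0,1] "this" : N\PP
      [1,3] N\(N\PP)   >
        [1,2] "found" : (N\(N\PP))/S
        [2,3] "city" : S
    [3,4] "clearly" : (S\N)\N
  [4,7] S\(S\N)   <
    [4,6] NP   <
      [4,5] "the" : NP/PP
      [5,6] "from" : NP\(NP/PP)
    [6,7] "chased" : (S\(S\N))\NP

[0,1] N\PP  lex  "this"
[1,2] (N\(N\PP))/S  lex  "found"
[2,3] S  lex  "city"
[1,3] N\(N\PP)  >  k=2
[0,3] N  <  k=1
[3,4] (S\N)\N  lex  "clearly"
[0,4] S\N  <  k=3
[4,5] NP/PP  lex  "the"
[5,6] NP\(NP/PP)  lex  "from"
[4,6] NP  <  k=5
[6,7] (S\(S\N))\NP  lex  "chased"
[4,7] S\(S\N)  <  k=6
[0,7] S  <  k=4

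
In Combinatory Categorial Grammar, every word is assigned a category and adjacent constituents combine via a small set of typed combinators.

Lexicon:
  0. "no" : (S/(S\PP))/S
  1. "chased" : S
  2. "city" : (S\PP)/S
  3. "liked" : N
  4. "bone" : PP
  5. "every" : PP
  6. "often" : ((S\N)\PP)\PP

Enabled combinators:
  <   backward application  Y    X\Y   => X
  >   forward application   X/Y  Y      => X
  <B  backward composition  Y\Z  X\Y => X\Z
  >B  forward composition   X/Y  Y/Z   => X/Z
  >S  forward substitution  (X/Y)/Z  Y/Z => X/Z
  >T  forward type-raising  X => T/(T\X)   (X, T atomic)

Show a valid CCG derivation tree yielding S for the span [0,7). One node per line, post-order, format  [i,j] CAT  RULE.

[0,7] S   >
  [0,2] S/(S\PP)   >
    [0,1] "no" : (S/(S\PP))/S
    [1,2] "chased" : S
  [2,7] S\PP   >
    [2,3] "city" : (S\PP)/S
    [3,7] S   >
      [3,4] S/(S\N)   >T
        [3,4] "liked" : N
      [4,7] S\N   <
        [4,5] "bone" : PP
        [5,7] (S\N)\PP   <
          [5,6] "every" : PP
          [6,7] "often" : ((S\N)\PP)\PP

[0,1] (S/(S\PP))/S  lex  "no"
[1,2] S  lex  "chased"
[0,2] S/(S\PP)  >  k=1
[2,3] (S\PP)/S  lex  "city"
[3,4] N  lex  "liked"
[3,4] S/(S\N)  >T
[4,5] PP  lex  "bone"
[5,6] PP  lex  "every"
[6,7] ((S\N)\PP)\PP  lex  "often"
[5,7] (S\N)\PP  <  k=6
[4,7] S\N  <  k=5
[3,7] S  >  k=4
[2,7] S\PP  >  k=3
[0,7] S  >  k=2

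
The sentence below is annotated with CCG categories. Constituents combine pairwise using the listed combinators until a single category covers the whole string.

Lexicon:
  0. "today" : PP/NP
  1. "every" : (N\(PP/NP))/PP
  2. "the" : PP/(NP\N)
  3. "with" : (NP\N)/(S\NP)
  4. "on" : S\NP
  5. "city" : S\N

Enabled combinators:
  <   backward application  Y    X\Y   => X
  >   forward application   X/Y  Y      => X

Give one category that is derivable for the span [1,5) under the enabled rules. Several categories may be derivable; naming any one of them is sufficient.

N\(PP/NP)

[0,6] S   <
  [0,5] N   <
    [0,1] "today" : PP/NP
    [1,5] N\(PP/NP)   >
      [1,2] "every" : (N\(PP/NP))/PP
      [2,5] PP   >
        [2,3] "the" : PP/(NP\N)
        [3,5] NP\N   >
          [3,4] "with" : (NP\N)/(S\NP)
          [4,5] "on" : S\NP
  [5,6] "city" : S\N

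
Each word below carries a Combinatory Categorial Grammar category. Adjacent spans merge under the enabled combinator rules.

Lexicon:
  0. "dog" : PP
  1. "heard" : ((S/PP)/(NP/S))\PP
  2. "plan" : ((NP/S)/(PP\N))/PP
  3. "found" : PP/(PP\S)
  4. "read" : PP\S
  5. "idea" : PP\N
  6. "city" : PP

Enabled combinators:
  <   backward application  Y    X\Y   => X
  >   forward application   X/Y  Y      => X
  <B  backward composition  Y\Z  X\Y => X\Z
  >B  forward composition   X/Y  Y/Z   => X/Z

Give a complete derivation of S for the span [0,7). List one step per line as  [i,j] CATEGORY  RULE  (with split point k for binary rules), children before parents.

[0,1] PP  lex  "dog"
[1,2] ((S/PP)/(NP/S))\PP  lex  "heard"
[0,2] (S/PP)/(NP/S)  <  k=1
[2,3] ((NP/S)/(PP\N))/PP  lex  "plan"
[3,4] PP/(PP\S)  lex  "found"
[4,5] PP\S  lex  "read"
[3,5] PP  >  k=4
[2,5] (NP/S)/(PP\N)  >  k=3
[5,6] PP\N  lex  "idea"
[2,6] NP/S  >  k=5
[0,6] S/PP  >  k=2
[6,7] PP  lex  "city"
[0,7] S  >  k=6

[0,7] S   >
  [0,6] S/PP   >
    [0,2] (S/PP)/(NP/S)   <
      [0,1] "dog" : PP
      [1,2] "heard" : ((S/PP)/(NP/S))\PP
    [2,6] NP/S   >
      [2,5] (NP/S)/(PP\N)   >
        [2,3] "plan" : ((NP/S)/(PP\N))/PP
        [3,5] PP   >
          [3,4] "found" : PP/(PP\S)
          [4,5] "read" : PP\S
      [5,6] "idea" : PP\N
  [6,7] "city" : PP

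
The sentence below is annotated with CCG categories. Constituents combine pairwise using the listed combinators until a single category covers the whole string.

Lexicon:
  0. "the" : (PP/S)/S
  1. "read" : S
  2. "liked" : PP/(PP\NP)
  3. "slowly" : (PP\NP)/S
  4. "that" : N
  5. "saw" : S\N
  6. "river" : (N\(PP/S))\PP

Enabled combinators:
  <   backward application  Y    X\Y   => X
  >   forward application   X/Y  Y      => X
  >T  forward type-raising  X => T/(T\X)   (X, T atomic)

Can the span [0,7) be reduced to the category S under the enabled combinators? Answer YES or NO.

NO

(PP/S)/S S PP/(PP\NP) (PP\NP)/S N S\N (N\(PP/S))\PP
CKY chart[0,7] = {N, N/(N\N), NP/(NP\N), PP/(PP\N), S/(S\N)}; S ∉ chart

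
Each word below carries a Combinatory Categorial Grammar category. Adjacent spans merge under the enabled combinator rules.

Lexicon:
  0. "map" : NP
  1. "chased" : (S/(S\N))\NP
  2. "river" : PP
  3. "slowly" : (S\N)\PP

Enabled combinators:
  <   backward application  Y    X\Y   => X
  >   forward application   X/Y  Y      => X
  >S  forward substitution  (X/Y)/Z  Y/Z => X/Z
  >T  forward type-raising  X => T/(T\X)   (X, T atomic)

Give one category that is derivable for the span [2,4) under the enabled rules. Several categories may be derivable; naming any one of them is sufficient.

[0,4] S   >
  [0,2] S/(S\N)   <
    [0,1] "map" : NP
    [1,2] "chased" : (S/(S\N))\NP
  [2,4] S\N   <
    [2,3] "river" : PP
    [3,4] "slowly" : (S\N)\PP

S\N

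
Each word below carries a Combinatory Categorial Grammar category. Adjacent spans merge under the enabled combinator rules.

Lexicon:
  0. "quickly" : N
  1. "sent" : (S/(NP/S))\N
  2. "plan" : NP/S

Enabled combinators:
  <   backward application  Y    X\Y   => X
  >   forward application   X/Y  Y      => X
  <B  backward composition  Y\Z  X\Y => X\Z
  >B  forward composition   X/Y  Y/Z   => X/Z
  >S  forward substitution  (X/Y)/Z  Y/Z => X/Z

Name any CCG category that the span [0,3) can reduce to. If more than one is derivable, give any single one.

[0,3] S   >
  [0,2] S/(NP/S)   <
    [0,1] "quickly" : N
    [1,2] "sent" : (S/(NP/S))\N
  [2,3] "plan" : NP/S

S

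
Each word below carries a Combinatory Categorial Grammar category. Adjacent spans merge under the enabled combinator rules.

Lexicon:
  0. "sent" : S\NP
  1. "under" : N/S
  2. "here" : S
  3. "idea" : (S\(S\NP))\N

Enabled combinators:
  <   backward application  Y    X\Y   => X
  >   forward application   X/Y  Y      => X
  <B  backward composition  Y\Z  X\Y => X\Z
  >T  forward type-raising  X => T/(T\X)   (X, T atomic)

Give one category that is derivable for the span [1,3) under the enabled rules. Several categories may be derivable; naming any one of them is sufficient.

N

[0,4] S   <
  [0,1] "sent" : S\NP
  [1,4] S\(S\NP)   <
    [1,3] N   >
      [1,2] "under" : N/S
      [2,3] "here" : S
    [3,4] "idea" : (S\(S\NP))\N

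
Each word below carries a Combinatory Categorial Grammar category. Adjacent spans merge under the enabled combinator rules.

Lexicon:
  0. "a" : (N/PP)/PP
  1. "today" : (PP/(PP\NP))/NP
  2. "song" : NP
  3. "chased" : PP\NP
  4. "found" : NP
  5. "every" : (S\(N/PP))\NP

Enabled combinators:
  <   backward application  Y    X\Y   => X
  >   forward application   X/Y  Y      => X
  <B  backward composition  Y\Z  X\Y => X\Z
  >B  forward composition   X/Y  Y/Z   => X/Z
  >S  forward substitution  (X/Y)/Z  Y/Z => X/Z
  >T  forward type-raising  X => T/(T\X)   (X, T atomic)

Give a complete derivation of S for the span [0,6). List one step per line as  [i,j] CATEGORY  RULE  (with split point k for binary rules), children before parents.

[0,1] (N/PP)/PP  lex  "a"
[1,2] (PP/(PP\NP))/NP  lex  "today"
[2,3] NP  lex  "song"
[1,3] PP/(PP\NP)  >  k=2
[3,4] PP\NP  lex  "chased"
[1,4] PP  >  k=3
[0,4] N/PP  >  k=1
[4,5] NP  lex  "found"
[5,6] (S\(N/PP))\NP  lex  "every"
[4,6] S\(N/PP)  <  k=5
[0,6] S  <  k=4

[0,6] S   <
  [0,4] N/PP   >
    [0,1] "a" : (N/PP)/PP
    [1,4] PP   >
      [1,3] PP/(PP\NP)   >
        [1,2] "today" : (PP/(PP\NP))/NP
        [2,3] "song" : NP
      [3,4] "chased" : PP\NP
  [4,6] S\(N/PP)   <
    [4,5] "found" : NP
    [5,6] "every" : (S\(N/PP))\NP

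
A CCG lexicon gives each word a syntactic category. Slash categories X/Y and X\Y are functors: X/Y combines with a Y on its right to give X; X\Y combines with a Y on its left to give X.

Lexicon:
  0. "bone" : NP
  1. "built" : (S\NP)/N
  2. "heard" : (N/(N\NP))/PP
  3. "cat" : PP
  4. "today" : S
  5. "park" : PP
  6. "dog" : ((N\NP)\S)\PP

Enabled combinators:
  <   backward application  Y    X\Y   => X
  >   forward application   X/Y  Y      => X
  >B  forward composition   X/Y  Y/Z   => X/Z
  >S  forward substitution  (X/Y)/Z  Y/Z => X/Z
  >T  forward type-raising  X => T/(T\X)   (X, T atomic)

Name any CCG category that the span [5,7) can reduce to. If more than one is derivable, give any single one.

(N\NP)\S

[0,7] S   >
  [0,1] S/(S\NP)   >T
    [0,1] "bone" : NP
  [1,7] S\NP   >
    [1,2] "built" : (S\NP)/N
    [2,7] N   >
      [2,4] N/(N\NP)   >
        [2,3] "heard" : (N/(N\NP))/PP
        [3,4] "cat" : PP
      [4,7] N\NP   <
        [4,5] "today" : S
        [5,7] (N\NP)\S   <
          [5,6] "park" : PP
          [6,7] "dog" : ((N\NP)\S)\PP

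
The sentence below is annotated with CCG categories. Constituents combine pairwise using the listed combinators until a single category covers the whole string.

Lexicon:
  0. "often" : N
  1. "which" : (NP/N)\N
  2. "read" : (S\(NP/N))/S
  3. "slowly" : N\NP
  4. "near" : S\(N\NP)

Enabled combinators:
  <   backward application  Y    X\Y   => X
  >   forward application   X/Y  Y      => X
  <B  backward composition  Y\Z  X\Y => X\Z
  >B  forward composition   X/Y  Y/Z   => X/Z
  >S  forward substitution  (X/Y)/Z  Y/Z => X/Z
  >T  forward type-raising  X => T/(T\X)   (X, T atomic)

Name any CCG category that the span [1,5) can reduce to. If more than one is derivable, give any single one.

S\N

[0,5] S   >
  [0,1] S/(S\N)   >T
    [0,1] "often" : N
  [1,5] S\N   <B
    [1,2] "which" : (NP/N)\N
    [2,5] S\(NP/N)   >
      [2,3] "read" : (S\(NP/N))/S
      [3,5] S   <
        [3,4] "slowly" : N\NP
        [4,5] "near" : S\(N\NP)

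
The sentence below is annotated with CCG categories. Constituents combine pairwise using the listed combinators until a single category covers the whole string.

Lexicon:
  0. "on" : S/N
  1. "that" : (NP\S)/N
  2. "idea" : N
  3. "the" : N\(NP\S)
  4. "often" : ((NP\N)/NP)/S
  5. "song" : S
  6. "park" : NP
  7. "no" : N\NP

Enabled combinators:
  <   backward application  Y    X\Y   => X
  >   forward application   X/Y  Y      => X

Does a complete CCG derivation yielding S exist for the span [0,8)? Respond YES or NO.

[0,8] S   >
  [0,1] "on" : S/N
  [1,8] N   <
    [1,7] NP   <
      [1,4] N   <
        [1,3] NP\S   >
          [1,2] "that" : (NP\S)/N
          [2,3] "idea" : N
        [3,4] "the" : N\(NP\S)
      [4,7] NP\N   >
        [4,6] (NP\N)/NP   >
          [4,5] "often" : ((NP\N)/NP)/S
          [5,6] "song" : S
        [6,7] "park" : NP
    [7,8] "no" : N\NP

YES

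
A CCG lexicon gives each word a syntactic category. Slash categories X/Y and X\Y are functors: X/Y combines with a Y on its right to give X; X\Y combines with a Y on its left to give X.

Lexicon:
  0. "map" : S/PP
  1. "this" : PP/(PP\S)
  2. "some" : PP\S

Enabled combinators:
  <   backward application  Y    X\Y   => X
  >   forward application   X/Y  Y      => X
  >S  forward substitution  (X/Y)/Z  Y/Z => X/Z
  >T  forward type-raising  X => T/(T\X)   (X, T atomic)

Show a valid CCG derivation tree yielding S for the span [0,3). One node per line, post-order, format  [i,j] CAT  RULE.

[0,1] S/PP  lex  "map"
[1,2] PP/(PP\S)  lex  "this"
[2,3] PP\S  lex  "some"
[1,3] PP  >  k=2
[0,3] S  >  k=1

[0,3] S   >
  [0,1] "map" : S/PP
  [1,3] PP   >
    [1,2] "this" : PP/(PP\S)
    [2,3] "some" : PP\S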